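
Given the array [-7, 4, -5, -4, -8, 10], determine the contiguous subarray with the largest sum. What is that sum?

Using Kadane's algorithm on [-7, 4, -5, -4, -8, 10]:

Scanning through the array:
Position 1 (value 4): max_ending_here = 4, max_so_far = 4
Position 2 (value -5): max_ending_here = -1, max_so_far = 4
Position 3 (value -4): max_ending_here = -4, max_so_far = 4
Position 4 (value -8): max_ending_here = -8, max_so_far = 4
Position 5 (value 10): max_ending_here = 10, max_so_far = 10

Maximum subarray: [10]
Maximum sum: 10

The maximum subarray is [10] with sum 10. This subarray runs from index 5 to index 5.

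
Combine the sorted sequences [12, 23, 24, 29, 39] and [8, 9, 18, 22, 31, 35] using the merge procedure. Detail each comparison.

Merging process:

Compare 12 vs 8: take 8 from right. Merged: [8]
Compare 12 vs 9: take 9 from right. Merged: [8, 9]
Compare 12 vs 18: take 12 from left. Merged: [8, 9, 12]
Compare 23 vs 18: take 18 from right. Merged: [8, 9, 12, 18]
Compare 23 vs 22: take 22 from right. Merged: [8, 9, 12, 18, 22]
Compare 23 vs 31: take 23 from left. Merged: [8, 9, 12, 18, 22, 23]
Compare 24 vs 31: take 24 from left. Merged: [8, 9, 12, 18, 22, 23, 24]
Compare 29 vs 31: take 29 from left. Merged: [8, 9, 12, 18, 22, 23, 24, 29]
Compare 39 vs 31: take 31 from right. Merged: [8, 9, 12, 18, 22, 23, 24, 29, 31]
Compare 39 vs 35: take 35 from right. Merged: [8, 9, 12, 18, 22, 23, 24, 29, 31, 35]
Append remaining from left: [39]. Merged: [8, 9, 12, 18, 22, 23, 24, 29, 31, 35, 39]

Final merged array: [8, 9, 12, 18, 22, 23, 24, 29, 31, 35, 39]
Total comparisons: 10

The merged array is [8, 9, 12, 18, 22, 23, 24, 29, 31, 35, 39], requiring 10 comparisons. The merge step runs in O(n) time where n is the total number of elements.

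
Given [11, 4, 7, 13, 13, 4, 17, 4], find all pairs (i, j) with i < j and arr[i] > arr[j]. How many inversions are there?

Finding inversions in [11, 4, 7, 13, 13, 4, 17, 4]:

(0, 1): arr[0]=11 > arr[1]=4
(0, 2): arr[0]=11 > arr[2]=7
(0, 5): arr[0]=11 > arr[5]=4
(0, 7): arr[0]=11 > arr[7]=4
(2, 5): arr[2]=7 > arr[5]=4
(2, 7): arr[2]=7 > arr[7]=4
(3, 5): arr[3]=13 > arr[5]=4
(3, 7): arr[3]=13 > arr[7]=4
(4, 5): arr[4]=13 > arr[5]=4
(4, 7): arr[4]=13 > arr[7]=4
(6, 7): arr[6]=17 > arr[7]=4

Total inversions: 11

The array has 11 inversion(s): (0,1), (0,2), (0,5), (0,7), (2,5), (2,7), (3,5), (3,7), (4,5), (4,7), (6,7). Each pair (i,j) satisfies i < j and arr[i] > arr[j].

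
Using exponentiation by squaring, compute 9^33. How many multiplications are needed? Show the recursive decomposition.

Computing 9^33 by squaring (build up from 9^1; each line after the first costs one multiplication):

9^1 = 9
9^2 = (9^1)^2 = 9^2 = 81
9^4 = (9^2)^2 = 81^2 = 6561
9^8 = (9^4)^2 = 6561^2 = 43046721
9^16 = (9^8)^2 = 43046721^2 = 1853020188851841
9^32 = (9^16)^2 = 1853020188851841^2 = 3433683820292512484657849089281
9^33 = 9 * 9^32 = 9 * 3433683820292512484657849089281 = 30903154382632612361920641803529

Result: 30903154382632612361920641803529
Multiplications needed: 6 (6 lines after 9^1)

9^33 = 30903154382632612361920641803529. Using exponentiation by squaring, this requires 6 multiplications. The key idea: if the exponent is even, square the half-power; if odd, multiply by the base once.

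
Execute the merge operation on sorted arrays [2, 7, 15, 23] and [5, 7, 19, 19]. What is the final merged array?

Merging process:

Compare 2 vs 5: take 2 from left. Merged: [2]
Compare 7 vs 5: take 5 from right. Merged: [2, 5]
Compare 7 vs 7: take 7 from left. Merged: [2, 5, 7]
Compare 15 vs 7: take 7 from right. Merged: [2, 5, 7, 7]
Compare 15 vs 19: take 15 from left. Merged: [2, 5, 7, 7, 15]
Compare 23 vs 19: take 19 from right. Merged: [2, 5, 7, 7, 15, 19]
Compare 23 vs 19: take 19 from right. Merged: [2, 5, 7, 7, 15, 19, 19]
Append remaining from left: [23]. Merged: [2, 5, 7, 7, 15, 19, 19, 23]

Final merged array: [2, 5, 7, 7, 15, 19, 19, 23]
Total comparisons: 7

The merged array is [2, 5, 7, 7, 15, 19, 19, 23], requiring 7 comparisons. The merge step runs in O(n) time where n is the total number of elements.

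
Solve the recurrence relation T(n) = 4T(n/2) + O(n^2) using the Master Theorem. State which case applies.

Master Theorem for T(n) = 4T(n/2) + O(n^2):

a = 4, b = 2, c = 2
log_b(a) = log_2(4) = 2.0000

Case 2: c = 2 = log_2(4) = 2.0000
T(n) = O(n^2 log n) = O(n^2 log n)

For T(n) = 4T(n/2) + O(n^2): log_2(4) = 2.0000. This is Case 2 of the Master Theorem (c = log_b(a), equal work at all levels), giving O(n^2 log n).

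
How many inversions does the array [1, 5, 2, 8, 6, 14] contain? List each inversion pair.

Finding inversions in [1, 5, 2, 8, 6, 14]:

(1, 2): arr[1]=5 > arr[2]=2
(3, 4): arr[3]=8 > arr[4]=6

Total inversions: 2

The array has 2 inversion(s): (1,2), (3,4). Each pair (i,j) satisfies i < j and arr[i] > arr[j].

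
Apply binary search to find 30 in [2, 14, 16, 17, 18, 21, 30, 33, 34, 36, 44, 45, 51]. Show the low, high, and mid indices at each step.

Binary search for 30 in [2, 14, 16, 17, 18, 21, 30, 33, 34, 36, 44, 45, 51]:

lo=0, hi=12, mid=6, arr[mid]=30 -> Found target at index 6!

Binary search finds 30 at index 6 after 1 comparisons. The search repeatedly halves the search space by comparing with the middle element.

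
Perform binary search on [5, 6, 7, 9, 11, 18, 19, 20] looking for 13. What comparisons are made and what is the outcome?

Binary search for 13 in [5, 6, 7, 9, 11, 18, 19, 20]:

lo=0, hi=7, mid=3, arr[mid]=9 -> 9 < 13, search right half
lo=4, hi=7, mid=5, arr[mid]=18 -> 18 > 13, search left half
lo=4, hi=4, mid=4, arr[mid]=11 -> 11 < 13, search right half
lo=5 > hi=4, target 13 not found

Binary search determines that 13 is not in the array after 3 comparisons. The search space was exhausted without finding the target.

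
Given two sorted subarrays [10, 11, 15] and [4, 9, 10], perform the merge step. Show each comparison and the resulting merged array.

Merging process:

Compare 10 vs 4: take 4 from right. Merged: [4]
Compare 10 vs 9: take 9 from right. Merged: [4, 9]
Compare 10 vs 10: take 10 from left. Merged: [4, 9, 10]
Compare 11 vs 10: take 10 from right. Merged: [4, 9, 10, 10]
Append remaining from left: [11, 15]. Merged: [4, 9, 10, 10, 11, 15]

Final merged array: [4, 9, 10, 10, 11, 15]
Total comparisons: 4

The merged array is [4, 9, 10, 10, 11, 15], requiring 4 comparisons. The merge step runs in O(n) time where n is the total number of elements.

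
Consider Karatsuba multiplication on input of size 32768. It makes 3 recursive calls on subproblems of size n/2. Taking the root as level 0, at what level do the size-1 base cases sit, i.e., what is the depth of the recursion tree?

For divide and conquer with division factor 2:

Problem sizes at each level:
Level 0: 32768
Level 1: 16384
Level 2: 8192
Level 3: 4096
Level 4: 2048
Level 5: 1024
Level 6: 512
Level 7: 256
Level 8: 128
Level 9: 64
Level 10: 32
Level 11: 16
Level 12: 8
Level 13: 4
Level 14: 2
Level 15: 1

The root is level 0 and the size-1 base case is level 15 (the tree spans levels 0 through 15, i.e. 16 levels counting the root), so the depth is the number of divisions: log_2(32768) = 15

The recursion tree depth is log_2(32768) = 15. At each level, the problem size is divided by 2, so it takes 15 divisions to reduce to a base case of size 1. The algorithm makes 3 recursive calls at each level.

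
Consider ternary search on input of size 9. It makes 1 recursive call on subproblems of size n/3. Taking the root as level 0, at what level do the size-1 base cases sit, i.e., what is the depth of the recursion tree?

For divide and conquer with division factor 3:

Problem sizes at each level:
Level 0: 9
Level 1: 3
Level 2: 1

The root is level 0 and the size-1 base case is level 2 (the tree spans levels 0 through 2, i.e. 3 levels counting the root), so the depth is the number of divisions: log_3(9) = 2

The recursion tree depth is log_3(9) = 2. At each level, the problem size is divided by 3, so it takes 2 divisions to reduce to a base case of size 1. The algorithm makes 1 recursive call at each level.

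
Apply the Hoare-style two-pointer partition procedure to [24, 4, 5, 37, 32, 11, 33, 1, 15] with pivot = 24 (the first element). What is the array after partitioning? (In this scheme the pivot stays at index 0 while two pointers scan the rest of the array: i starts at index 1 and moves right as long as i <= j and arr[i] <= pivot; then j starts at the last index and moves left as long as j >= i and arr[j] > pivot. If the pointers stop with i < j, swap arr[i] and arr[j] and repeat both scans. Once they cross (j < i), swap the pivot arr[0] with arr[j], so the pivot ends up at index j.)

Hoare-style two-pointer partition with pivot = 24:

Initial array: [24, 4, 5, 37, 32, 11, 33, 1, 15]

Pointers start at i = 1, j = 8.
i stops at index 3 (arr[3]=37 > 24), j stops at index 8 (arr[8]=15 <= 24): swap arr[3] and arr[8], array becomes [24, 4, 5, 15, 32, 11, 33, 1, 37]
i stops at index 4 (arr[4]=32 > 24), j stops at index 7 (arr[7]=1 <= 24): swap arr[4] and arr[7], array becomes [24, 4, 5, 15, 1, 11, 33, 32, 37]
i ends at 6, j ends at 5: the pointers have crossed (j < i), so scanning stops.

Swap pivot arr[0] with arr[5] to place pivot at position 5: [11, 4, 5, 15, 1, 24, 33, 32, 37]
Pivot position: 5

After partitioning with pivot 24, the array becomes [11, 4, 5, 15, 1, 24, 33, 32, 37]. The pivot is placed at index 5. All elements to the left of the pivot are <= 24, and all elements to the right are > 24.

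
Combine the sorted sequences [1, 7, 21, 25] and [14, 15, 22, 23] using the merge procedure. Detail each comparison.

Merging process:

Compare 1 vs 14: take 1 from left. Merged: [1]
Compare 7 vs 14: take 7 from left. Merged: [1, 7]
Compare 21 vs 14: take 14 from right. Merged: [1, 7, 14]
Compare 21 vs 15: take 15 from right. Merged: [1, 7, 14, 15]
Compare 21 vs 22: take 21 from left. Merged: [1, 7, 14, 15, 21]
Compare 25 vs 22: take 22 from right. Merged: [1, 7, 14, 15, 21, 22]
Compare 25 vs 23: take 23 from right. Merged: [1, 7, 14, 15, 21, 22, 23]
Append remaining from left: [25]. Merged: [1, 7, 14, 15, 21, 22, 23, 25]

Final merged array: [1, 7, 14, 15, 21, 22, 23, 25]
Total comparisons: 7

The merged array is [1, 7, 14, 15, 21, 22, 23, 25], requiring 7 comparisons. The merge step runs in O(n) time where n is the total number of elements.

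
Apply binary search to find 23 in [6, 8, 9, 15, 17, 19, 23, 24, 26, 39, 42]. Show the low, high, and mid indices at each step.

Binary search for 23 in [6, 8, 9, 15, 17, 19, 23, 24, 26, 39, 42]:

lo=0, hi=10, mid=5, arr[mid]=19 -> 19 < 23, search right half
lo=6, hi=10, mid=8, arr[mid]=26 -> 26 > 23, search left half
lo=6, hi=7, mid=6, arr[mid]=23 -> Found target at index 6!

Binary search finds 23 at index 6 after 3 comparisons. The search repeatedly halves the search space by comparing with the middle element.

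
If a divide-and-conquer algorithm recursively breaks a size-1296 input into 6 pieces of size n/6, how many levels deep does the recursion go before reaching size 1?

For divide and conquer with division factor 6:

Problem sizes at each level:
Level 0: 1296
Level 1: 216
Level 2: 36
Level 3: 6
Level 4: 1

The root is level 0 and the size-1 base case is level 4 (the tree spans levels 0 through 4, i.e. 5 levels counting the root), so the depth is the number of divisions: log_6(1296) = 4

The recursion tree depth is log_6(1296) = 4. At each level, the problem size is divided by 6, so it takes 4 divisions to reduce to a base case of size 1. The algorithm makes 6 recursive calls at each level.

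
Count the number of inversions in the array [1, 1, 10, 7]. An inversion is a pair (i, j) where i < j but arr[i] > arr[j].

Finding inversions in [1, 1, 10, 7]:

(2, 3): arr[2]=10 > arr[3]=7

Total inversions: 1

The array has 1 inversion(s): (2,3). Each pair (i,j) satisfies i < j and arr[i] > arr[j].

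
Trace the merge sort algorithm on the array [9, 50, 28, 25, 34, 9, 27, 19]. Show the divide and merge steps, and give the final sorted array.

Merge sort trace:

Split: [9, 50, 28, 25, 34, 9, 27, 19] -> [9, 50, 28, 25] and [34, 9, 27, 19]
  Split: [9, 50, 28, 25] -> [9, 50] and [28, 25]
    Split: [9, 50] -> [9] and [50]
    Merge: [9] + [50] -> [9, 50]
    Split: [28, 25] -> [28] and [25]
    Merge: [28] + [25] -> [25, 28]
  Merge: [9, 50] + [25, 28] -> [9, 25, 28, 50]
  Split: [34, 9, 27, 19] -> [34, 9] and [27, 19]
    Split: [34, 9] -> [34] and [9]
    Merge: [34] + [9] -> [9, 34]
    Split: [27, 19] -> [27] and [19]
    Merge: [27] + [19] -> [19, 27]
  Merge: [9, 34] + [19, 27] -> [9, 19, 27, 34]
Merge: [9, 25, 28, 50] + [9, 19, 27, 34] -> [9, 9, 19, 25, 27, 28, 34, 50]

Final sorted array: [9, 9, 19, 25, 27, 28, 34, 50]

The merge sort proceeds by recursively splitting the array and merging sorted halves.
After all merges, the sorted array is [9, 9, 19, 25, 27, 28, 34, 50].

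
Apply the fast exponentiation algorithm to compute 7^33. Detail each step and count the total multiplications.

Computing 7^33 by squaring (build up from 7^1; each line after the first costs one multiplication):

7^1 = 7
7^2 = (7^1)^2 = 7^2 = 49
7^4 = (7^2)^2 = 49^2 = 2401
7^8 = (7^4)^2 = 2401^2 = 5764801
7^16 = (7^8)^2 = 5764801^2 = 33232930569601
7^32 = (7^16)^2 = 33232930569601^2 = 1104427674243920646305299201
7^33 = 7 * 7^32 = 7 * 1104427674243920646305299201 = 7730993719707444524137094407

Result: 7730993719707444524137094407
Multiplications needed: 6 (6 lines after 7^1)

7^33 = 7730993719707444524137094407. Using exponentiation by squaring, this requires 6 multiplications. The key idea: if the exponent is even, square the half-power; if odd, multiply by the base once.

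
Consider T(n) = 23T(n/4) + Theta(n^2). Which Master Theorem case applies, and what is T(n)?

Master Theorem for T(n) = 23T(n/4) + O(n^2):

a = 23, b = 4, c = 2
log_b(a) = log_4(23) = 2.2618

Case 1: c = 2 < log_4(23) = 2.2618
T(n) = O(n^(log_4 23))

For T(n) = 23T(n/4) + O(n^2): log_4(23) = 2.2618. This is Case 1 of the Master Theorem (c < log_b(a), work dominated by leaves), giving O(n^(log_4 23)).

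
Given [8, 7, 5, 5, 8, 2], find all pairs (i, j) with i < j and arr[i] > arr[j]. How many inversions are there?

Finding inversions in [8, 7, 5, 5, 8, 2]:

(0, 1): arr[0]=8 > arr[1]=7
(0, 2): arr[0]=8 > arr[2]=5
(0, 3): arr[0]=8 > arr[3]=5
(0, 5): arr[0]=8 > arr[5]=2
(1, 2): arr[1]=7 > arr[2]=5
(1, 3): arr[1]=7 > arr[3]=5
(1, 5): arr[1]=7 > arr[5]=2
(2, 5): arr[2]=5 > arr[5]=2
(3, 5): arr[3]=5 > arr[5]=2
(4, 5): arr[4]=8 > arr[5]=2

Total inversions: 10

The array has 10 inversion(s): (0,1), (0,2), (0,3), (0,5), (1,2), (1,3), (1,5), (2,5), (3,5), (4,5). Each pair (i,j) satisfies i < j and arr[i] > arr[j].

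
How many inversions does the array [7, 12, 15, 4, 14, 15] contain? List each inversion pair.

Finding inversions in [7, 12, 15, 4, 14, 15]:

(0, 3): arr[0]=7 > arr[3]=4
(1, 3): arr[1]=12 > arr[3]=4
(2, 3): arr[2]=15 > arr[3]=4
(2, 4): arr[2]=15 > arr[4]=14

Total inversions: 4

The array has 4 inversion(s): (0,3), (1,3), (2,3), (2,4). Each pair (i,j) satisfies i < j and arr[i] > arr[j].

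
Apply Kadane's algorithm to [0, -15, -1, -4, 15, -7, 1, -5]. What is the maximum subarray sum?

Using Kadane's algorithm on [0, -15, -1, -4, 15, -7, 1, -5]:

Scanning through the array:
Position 1 (value -15): max_ending_here = -15, max_so_far = 0
Position 2 (value -1): max_ending_here = -1, max_so_far = 0
Position 3 (value -4): max_ending_here = -4, max_so_far = 0
Position 4 (value 15): max_ending_here = 15, max_so_far = 15
Position 5 (value -7): max_ending_here = 8, max_so_far = 15
Position 6 (value 1): max_ending_here = 9, max_so_far = 15
Position 7 (value -5): max_ending_here = 4, max_so_far = 15

Maximum subarray: [15]
Maximum sum: 15

The maximum subarray is [15] with sum 15. This subarray runs from index 4 to index 4.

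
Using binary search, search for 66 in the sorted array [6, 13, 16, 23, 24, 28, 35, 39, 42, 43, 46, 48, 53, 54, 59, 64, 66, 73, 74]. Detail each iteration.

Binary search for 66 in [6, 13, 16, 23, 24, 28, 35, 39, 42, 43, 46, 48, 53, 54, 59, 64, 66, 73, 74]:

lo=0, hi=18, mid=9, arr[mid]=43 -> 43 < 66, search right half
lo=10, hi=18, mid=14, arr[mid]=59 -> 59 < 66, search right half
lo=15, hi=18, mid=16, arr[mid]=66 -> Found target at index 16!

Binary search finds 66 at index 16 after 3 comparisons. The search repeatedly halves the search space by comparing with the middle element.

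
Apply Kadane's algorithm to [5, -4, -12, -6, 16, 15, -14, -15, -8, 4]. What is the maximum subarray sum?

Using Kadane's algorithm on [5, -4, -12, -6, 16, 15, -14, -15, -8, 4]:

Scanning through the array:
Position 1 (value -4): max_ending_here = 1, max_so_far = 5
Position 2 (value -12): max_ending_here = -11, max_so_far = 5
Position 3 (value -6): max_ending_here = -6, max_so_far = 5
Position 4 (value 16): max_ending_here = 16, max_so_far = 16
Position 5 (value 15): max_ending_here = 31, max_so_far = 31
Position 6 (value -14): max_ending_here = 17, max_so_far = 31
Position 7 (value -15): max_ending_here = 2, max_so_far = 31
Position 8 (value -8): max_ending_here = -6, max_so_far = 31
Position 9 (value 4): max_ending_here = 4, max_so_far = 31

Maximum subarray: [16, 15]
Maximum sum: 31

The maximum subarray is [16, 15] with sum 31. This subarray runs from index 4 to index 5.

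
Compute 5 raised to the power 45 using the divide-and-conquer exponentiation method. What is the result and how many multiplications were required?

Computing 5^45 by squaring (build up from 5^1; each line after the first costs one multiplication):

5^1 = 5
5^2 = (5^1)^2 = 5^2 = 25
5^4 = (5^2)^2 = 25^2 = 625
5^5 = 5 * 5^4 = 5 * 625 = 3125
5^10 = (5^5)^2 = 3125^2 = 9765625
5^11 = 5 * 5^10 = 5 * 9765625 = 48828125
5^22 = (5^11)^2 = 48828125^2 = 2384185791015625
5^44 = (5^22)^2 = 2384185791015625^2 = 5684341886080801486968994140625
5^45 = 5 * 5^44 = 5 * 5684341886080801486968994140625 = 28421709430404007434844970703125

Result: 28421709430404007434844970703125
Multiplications needed: 8 (8 lines after 5^1)

5^45 = 28421709430404007434844970703125. Using exponentiation by squaring, this requires 8 multiplications. The key idea: if the exponent is even, square the half-power; if odd, multiply by the base once.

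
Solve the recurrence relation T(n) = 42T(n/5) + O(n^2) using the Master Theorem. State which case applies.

Master Theorem for T(n) = 42T(n/5) + O(n^2):

a = 42, b = 5, c = 2
log_b(a) = log_5(42) = 2.3223

Case 1: c = 2 < log_5(42) = 2.3223
T(n) = O(n^(log_5 42))

For T(n) = 42T(n/5) + O(n^2): log_5(42) = 2.3223. This is Case 1 of the Master Theorem (c < log_b(a), work dominated by leaves), giving O(n^(log_5 42)).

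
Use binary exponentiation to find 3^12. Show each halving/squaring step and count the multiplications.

Computing 3^12 by squaring (build up from 3^1; each line after the first costs one multiplication):

3^1 = 3
3^2 = (3^1)^2 = 3^2 = 9
3^3 = 3 * 3^2 = 3 * 9 = 27
3^6 = (3^3)^2 = 27^2 = 729
3^12 = (3^6)^2 = 729^2 = 531441

Result: 531441
Multiplications needed: 4 (4 lines after 3^1)

3^12 = 531441. Using exponentiation by squaring, this requires 4 multiplications. The key idea: if the exponent is even, square the half-power; if odd, multiply by the base once.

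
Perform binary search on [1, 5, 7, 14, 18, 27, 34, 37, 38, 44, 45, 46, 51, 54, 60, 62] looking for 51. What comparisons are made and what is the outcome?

Binary search for 51 in [1, 5, 7, 14, 18, 27, 34, 37, 38, 44, 45, 46, 51, 54, 60, 62]:

lo=0, hi=15, mid=7, arr[mid]=37 -> 37 < 51, search right half
lo=8, hi=15, mid=11, arr[mid]=46 -> 46 < 51, search right half
lo=12, hi=15, mid=13, arr[mid]=54 -> 54 > 51, search left half
lo=12, hi=12, mid=12, arr[mid]=51 -> Found target at index 12!

Binary search finds 51 at index 12 after 4 comparisons. The search repeatedly halves the search space by comparing with the middle element.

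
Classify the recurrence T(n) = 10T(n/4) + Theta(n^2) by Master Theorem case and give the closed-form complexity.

Master Theorem for T(n) = 10T(n/4) + O(n^2):

a = 10, b = 4, c = 2
log_b(a) = log_4(10) = 1.6610

Case 3: c = 2 > log_4(10) = 1.6610
T(n) = O(n^2) = O(n^2)

For T(n) = 10T(n/4) + O(n^2): log_4(10) = 1.6610. This is Case 3 of the Master Theorem (c > log_b(a), work dominated by root), giving O(n^2).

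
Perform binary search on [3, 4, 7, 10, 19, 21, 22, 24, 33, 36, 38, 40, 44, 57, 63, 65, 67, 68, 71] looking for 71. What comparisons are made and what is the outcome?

Binary search for 71 in [3, 4, 7, 10, 19, 21, 22, 24, 33, 36, 38, 40, 44, 57, 63, 65, 67, 68, 71]:

lo=0, hi=18, mid=9, arr[mid]=36 -> 36 < 71, search right half
lo=10, hi=18, mid=14, arr[mid]=63 -> 63 < 71, search right half
lo=15, hi=18, mid=16, arr[mid]=67 -> 67 < 71, search right half
lo=17, hi=18, mid=17, arr[mid]=68 -> 68 < 71, search right half
lo=18, hi=18, mid=18, arr[mid]=71 -> Found target at index 18!

Binary search finds 71 at index 18 after 5 comparisons. The search repeatedly halves the search space by comparing with the middle element.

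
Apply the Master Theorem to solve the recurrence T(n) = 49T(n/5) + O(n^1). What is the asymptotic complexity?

Master Theorem for T(n) = 49T(n/5) + O(n^1):

a = 49, b = 5, c = 1
log_b(a) = log_5(49) = 2.4181

Case 1: c = 1 < log_5(49) = 2.4181
T(n) = O(n^(log_5 49))

For T(n) = 49T(n/5) + O(n^1): log_5(49) = 2.4181. This is Case 1 of the Master Theorem (c < log_b(a), work dominated by leaves), giving O(n^(log_5 49)).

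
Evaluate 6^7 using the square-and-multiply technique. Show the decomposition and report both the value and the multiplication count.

Computing 6^7 by squaring (build up from 6^1; each line after the first costs one multiplication):

6^1 = 6
6^2 = (6^1)^2 = 6^2 = 36
6^3 = 6 * 6^2 = 6 * 36 = 216
6^6 = (6^3)^2 = 216^2 = 46656
6^7 = 6 * 6^6 = 6 * 46656 = 279936

Result: 279936
Multiplications needed: 4 (4 lines after 6^1)

6^7 = 279936. Using exponentiation by squaring, this requires 4 multiplications. The key idea: if the exponent is even, square the half-power; if odd, multiply by the base once.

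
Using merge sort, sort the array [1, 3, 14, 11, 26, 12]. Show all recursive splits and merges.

Merge sort trace:

Split: [1, 3, 14, 11, 26, 12] -> [1, 3, 14] and [11, 26, 12]
  Split: [1, 3, 14] -> [1] and [3, 14]
    Split: [3, 14] -> [3] and [14]
    Merge: [3] + [14] -> [3, 14]
  Merge: [1] + [3, 14] -> [1, 3, 14]
  Split: [11, 26, 12] -> [11] and [26, 12]
    Split: [26, 12] -> [26] and [12]
    Merge: [26] + [12] -> [12, 26]
  Merge: [11] + [12, 26] -> [11, 12, 26]
Merge: [1, 3, 14] + [11, 12, 26] -> [1, 3, 11, 12, 14, 26]

Final sorted array: [1, 3, 11, 12, 14, 26]

The merge sort proceeds by recursively splitting the array and merging sorted halves.
After all merges, the sorted array is [1, 3, 11, 12, 14, 26].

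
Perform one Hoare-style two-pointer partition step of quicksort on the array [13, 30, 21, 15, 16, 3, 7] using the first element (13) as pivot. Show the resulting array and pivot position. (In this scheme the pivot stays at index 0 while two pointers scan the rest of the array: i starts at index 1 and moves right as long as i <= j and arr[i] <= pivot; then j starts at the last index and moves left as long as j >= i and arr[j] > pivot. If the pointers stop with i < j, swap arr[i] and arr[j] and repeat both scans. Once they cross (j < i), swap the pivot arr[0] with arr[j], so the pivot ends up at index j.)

Hoare-style two-pointer partition with pivot = 13:

Initial array: [13, 30, 21, 15, 16, 3, 7]

Pointers start at i = 1, j = 6.
i stops at index 1 (arr[1]=30 > 13), j stops at index 6 (arr[6]=7 <= 13): swap arr[1] and arr[6], array becomes [13, 7, 21, 15, 16, 3, 30]
i stops at index 2 (arr[2]=21 > 13), j stops at index 5 (arr[5]=3 <= 13): swap arr[2] and arr[5], array becomes [13, 7, 3, 15, 16, 21, 30]
i ends at 3, j ends at 2: the pointers have crossed (j < i), so scanning stops.

Swap pivot arr[0] with arr[2] to place pivot at position 2: [3, 7, 13, 15, 16, 21, 30]
Pivot position: 2

After partitioning with pivot 13, the array becomes [3, 7, 13, 15, 16, 21, 30]. The pivot is placed at index 2. All elements to the left of the pivot are <= 13, and all elements to the right are > 13.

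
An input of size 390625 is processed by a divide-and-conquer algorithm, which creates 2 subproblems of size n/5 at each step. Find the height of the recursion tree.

For divide and conquer with division factor 5:

Problem sizes at each level:
Level 0: 390625
Level 1: 78125
Level 2: 15625
Level 3: 3125
Level 4: 625
Level 5: 125
Level 6: 25
Level 7: 5
Level 8: 1

The root is level 0 and the size-1 base case is level 8 (the tree spans levels 0 through 8, i.e. 9 levels counting the root), so the depth is the number of divisions: log_5(390625) = 8

The recursion tree depth is log_5(390625) = 8. At each level, the problem size is divided by 5, so it takes 8 divisions to reduce to a base case of size 1. The algorithm makes 2 recursive calls at each level.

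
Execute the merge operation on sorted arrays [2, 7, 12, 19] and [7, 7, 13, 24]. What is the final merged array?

Merging process:

Compare 2 vs 7: take 2 from left. Merged: [2]
Compare 7 vs 7: take 7 from left. Merged: [2, 7]
Compare 12 vs 7: take 7 from right. Merged: [2, 7, 7]
Compare 12 vs 7: take 7 from right. Merged: [2, 7, 7, 7]
Compare 12 vs 13: take 12 from left. Merged: [2, 7, 7, 7, 12]
Compare 19 vs 13: take 13 from right. Merged: [2, 7, 7, 7, 12, 13]
Compare 19 vs 24: take 19 from left. Merged: [2, 7, 7, 7, 12, 13, 19]
Append remaining from right: [24]. Merged: [2, 7, 7, 7, 12, 13, 19, 24]

Final merged array: [2, 7, 7, 7, 12, 13, 19, 24]
Total comparisons: 7

The merged array is [2, 7, 7, 7, 12, 13, 19, 24], requiring 7 comparisons. The merge step runs in O(n) time where n is the total number of elements.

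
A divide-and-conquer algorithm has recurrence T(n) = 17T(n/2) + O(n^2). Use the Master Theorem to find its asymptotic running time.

Master Theorem for T(n) = 17T(n/2) + O(n^2):

a = 17, b = 2, c = 2
log_b(a) = log_2(17) = 4.0875

Case 1: c = 2 < log_2(17) = 4.0875
T(n) = O(n^(log_2 17))

For T(n) = 17T(n/2) + O(n^2): log_2(17) = 4.0875. This is Case 1 of the Master Theorem (c < log_b(a), work dominated by leaves), giving O(n^(log_2 17)).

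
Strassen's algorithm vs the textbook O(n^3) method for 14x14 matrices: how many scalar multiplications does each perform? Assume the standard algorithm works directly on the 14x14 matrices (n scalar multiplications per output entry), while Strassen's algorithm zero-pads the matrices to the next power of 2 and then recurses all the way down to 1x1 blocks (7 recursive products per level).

Matrix multiplication for 14x14 matrices:

Strassen's algorithm requires power-of-2 dimensions. Pad 14x14 to 16x16 (next power of 2).

Standard algorithm: 14^3 = 2744 multiplications
Strassen's algorithm: 7^(log2(16)) = 7^4 = 2401 multiplications
Savings: 2744 - 2401 = 343 multiplications

Standard: 2744 multiplications (14^3). Strassen: 2401 multiplications (7^4, after padding to 16x16). Strassen reduces 8 recursive multiplications to 7 at each level.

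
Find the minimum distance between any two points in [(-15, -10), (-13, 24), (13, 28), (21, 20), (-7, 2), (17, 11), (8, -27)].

Computing all pairwise distances among 7 points:

d((-15, -10), (-13, 24)) = 34.0588
d((-15, -10), (13, 28)) = 47.2017
d((-15, -10), (21, 20)) = 46.8615
d((-15, -10), (-7, 2)) = 14.4222
d((-15, -10), (17, 11)) = 38.2753
d((-15, -10), (8, -27)) = 28.6007
d((-13, 24), (13, 28)) = 26.3059
d((-13, 24), (21, 20)) = 34.2345
d((-13, 24), (-7, 2)) = 22.8035
d((-13, 24), (17, 11)) = 32.6956
d((-13, 24), (8, -27)) = 55.1543
d((13, 28), (21, 20)) = 11.3137
d((13, 28), (-7, 2)) = 32.8024
d((13, 28), (17, 11)) = 17.4642
d((13, 28), (8, -27)) = 55.2268
d((21, 20), (-7, 2)) = 33.2866
d((21, 20), (17, 11)) = 9.8489 <-- minimum
d((21, 20), (8, -27)) = 48.7647
d((-7, 2), (17, 11)) = 25.632
d((-7, 2), (8, -27)) = 32.6497
d((17, 11), (8, -27)) = 39.0512

Closest pair: (21, 20) and (17, 11) with distance 9.8489

The closest pair is (21, 20) and (17, 11) with Euclidean distance 9.8489. For 7 points, brute-force pairwise comparison is shown above. For large n, the divide-and-conquer algorithm (sort by x, recurse on halves, check the dividing strip) achieves O(n log n).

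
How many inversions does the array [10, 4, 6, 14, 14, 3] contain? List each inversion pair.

Finding inversions in [10, 4, 6, 14, 14, 3]:

(0, 1): arr[0]=10 > arr[1]=4
(0, 2): arr[0]=10 > arr[2]=6
(0, 5): arr[0]=10 > arr[5]=3
(1, 5): arr[1]=4 > arr[5]=3
(2, 5): arr[2]=6 > arr[5]=3
(3, 5): arr[3]=14 > arr[5]=3
(4, 5): arr[4]=14 > arr[5]=3

Total inversions: 7

The array has 7 inversion(s): (0,1), (0,2), (0,5), (1,5), (2,5), (3,5), (4,5). Each pair (i,j) satisfies i < j and arr[i] > arr[j].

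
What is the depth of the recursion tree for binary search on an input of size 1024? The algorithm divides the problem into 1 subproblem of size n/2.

For divide and conquer with division factor 2:

Problem sizes at each level:
Level 0: 1024
Level 1: 512
Level 2: 256
Level 3: 128
Level 4: 64
Level 5: 32
Level 6: 16
Level 7: 8
Level 8: 4
Level 9: 2
Level 10: 1

The root is level 0 and the size-1 base case is level 10 (the tree spans levels 0 through 10, i.e. 11 levels counting the root), so the depth is the number of divisions: log_2(1024) = 10

The recursion tree depth is log_2(1024) = 10. At each level, the problem size is divided by 2, so it takes 10 divisions to reduce to a base case of size 1. The algorithm makes 1 recursive call at each level.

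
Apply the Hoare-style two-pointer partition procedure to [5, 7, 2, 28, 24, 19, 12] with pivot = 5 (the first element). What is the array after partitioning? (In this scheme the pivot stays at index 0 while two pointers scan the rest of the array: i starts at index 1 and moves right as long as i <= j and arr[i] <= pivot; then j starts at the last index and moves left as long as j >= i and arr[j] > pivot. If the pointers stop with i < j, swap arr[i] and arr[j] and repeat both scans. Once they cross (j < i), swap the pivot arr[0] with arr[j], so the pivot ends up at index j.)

Hoare-style two-pointer partition with pivot = 5:

Initial array: [5, 7, 2, 28, 24, 19, 12]

Pointers start at i = 1, j = 6.
i stops at index 1 (arr[1]=7 > 5), j stops at index 2 (arr[2]=2 <= 5): swap arr[1] and arr[2], array becomes [5, 2, 7, 28, 24, 19, 12]
i ends at 2, j ends at 1: the pointers have crossed (j < i), so scanning stops.

Swap pivot arr[0] with arr[1] to place pivot at position 1: [2, 5, 7, 28, 24, 19, 12]
Pivot position: 1

After partitioning with pivot 5, the array becomes [2, 5, 7, 28, 24, 19, 12]. The pivot is placed at index 1. All elements to the left of the pivot are <= 5, and all elements to the right are > 5.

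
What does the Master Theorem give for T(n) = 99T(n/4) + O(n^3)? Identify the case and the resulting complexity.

Master Theorem for T(n) = 99T(n/4) + O(n^3):

a = 99, b = 4, c = 3
log_b(a) = log_4(99) = 3.3147

Case 1: c = 3 < log_4(99) = 3.3147
T(n) = O(n^(log_4 99))

For T(n) = 99T(n/4) + O(n^3): log_4(99) = 3.3147. This is Case 1 of the Master Theorem (c < log_b(a), work dominated by leaves), giving O(n^(log_4 99)).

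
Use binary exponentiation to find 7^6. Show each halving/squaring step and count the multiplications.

Computing 7^6 by squaring (build up from 7^1; each line after the first costs one multiplication):

7^1 = 7
7^2 = (7^1)^2 = 7^2 = 49
7^3 = 7 * 7^2 = 7 * 49 = 343
7^6 = (7^3)^2 = 343^2 = 117649

Result: 117649
Multiplications needed: 3 (3 lines after 7^1)

7^6 = 117649. Using exponentiation by squaring, this requires 3 multiplications. The key idea: if the exponent is even, square the half-power; if odd, multiply by the base once.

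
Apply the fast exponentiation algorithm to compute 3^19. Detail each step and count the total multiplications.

Computing 3^19 by squaring (build up from 3^1; each line after the first costs one multiplication):

3^1 = 3
3^2 = (3^1)^2 = 3^2 = 9
3^4 = (3^2)^2 = 9^2 = 81
3^8 = (3^4)^2 = 81^2 = 6561
3^9 = 3 * 3^8 = 3 * 6561 = 19683
3^18 = (3^9)^2 = 19683^2 = 387420489
3^19 = 3 * 3^18 = 3 * 387420489 = 1162261467

Result: 1162261467
Multiplications needed: 6 (6 lines after 3^1)

3^19 = 1162261467. Using exponentiation by squaring, this requires 6 multiplications. The key idea: if the exponent is even, square the half-power; if odd, multiply by the base once.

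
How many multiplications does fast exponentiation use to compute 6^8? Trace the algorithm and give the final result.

Computing 6^8 by squaring (build up from 6^1; each line after the first costs one multiplication):

6^1 = 6
6^2 = (6^1)^2 = 6^2 = 36
6^4 = (6^2)^2 = 36^2 = 1296
6^8 = (6^4)^2 = 1296^2 = 1679616

Result: 1679616
Multiplications needed: 3 (3 lines after 6^1)

6^8 = 1679616. Using exponentiation by squaring, this requires 3 multiplications. The key idea: if the exponent is even, square the half-power; if odd, multiply by the base once.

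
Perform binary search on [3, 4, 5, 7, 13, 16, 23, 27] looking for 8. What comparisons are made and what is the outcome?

Binary search for 8 in [3, 4, 5, 7, 13, 16, 23, 27]:

lo=0, hi=7, mid=3, arr[mid]=7 -> 7 < 8, search right half
lo=4, hi=7, mid=5, arr[mid]=16 -> 16 > 8, search left half
lo=4, hi=4, mid=4, arr[mid]=13 -> 13 > 8, search left half
lo=4 > hi=3, target 8 not found

Binary search determines that 8 is not in the array after 3 comparisons. The search space was exhausted without finding the target.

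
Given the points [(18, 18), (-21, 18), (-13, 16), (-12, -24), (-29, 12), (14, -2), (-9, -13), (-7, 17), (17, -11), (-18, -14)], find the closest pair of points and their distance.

Computing all pairwise distances among 10 points:

d((18, 18), (-21, 18)) = 39.0
d((18, 18), (-13, 16)) = 31.0644
d((18, 18), (-12, -24)) = 51.614
d((18, 18), (-29, 12)) = 47.3814
d((18, 18), (14, -2)) = 20.3961
d((18, 18), (-9, -13)) = 41.1096
d((18, 18), (-7, 17)) = 25.02
d((18, 18), (17, -11)) = 29.0172
d((18, 18), (-18, -14)) = 48.1664
d((-21, 18), (-13, 16)) = 8.2462
d((-21, 18), (-12, -24)) = 42.9535
d((-21, 18), (-29, 12)) = 10.0
d((-21, 18), (14, -2)) = 40.3113
d((-21, 18), (-9, -13)) = 33.2415
d((-21, 18), (-7, 17)) = 14.0357
d((-21, 18), (17, -11)) = 47.8017
d((-21, 18), (-18, -14)) = 32.1403
d((-13, 16), (-12, -24)) = 40.0125
d((-13, 16), (-29, 12)) = 16.4924
d((-13, 16), (14, -2)) = 32.45
d((-13, 16), (-9, -13)) = 29.2746
d((-13, 16), (-7, 17)) = 6.0828 <-- minimum
d((-13, 16), (17, -11)) = 40.3609
d((-13, 16), (-18, -14)) = 30.4138
d((-12, -24), (-29, 12)) = 39.8121
d((-12, -24), (14, -2)) = 34.0588
d((-12, -24), (-9, -13)) = 11.4018
d((-12, -24), (-7, 17)) = 41.3038
d((-12, -24), (17, -11)) = 31.7805
d((-12, -24), (-18, -14)) = 11.6619
d((-29, 12), (14, -2)) = 45.2217
d((-29, 12), (-9, -13)) = 32.0156
d((-29, 12), (-7, 17)) = 22.561
d((-29, 12), (17, -11)) = 51.4296
d((-29, 12), (-18, -14)) = 28.2312
d((14, -2), (-9, -13)) = 25.4951
d((14, -2), (-7, 17)) = 28.3196
d((14, -2), (17, -11)) = 9.4868
d((14, -2), (-18, -14)) = 34.176
d((-9, -13), (-7, 17)) = 30.0666
d((-9, -13), (17, -11)) = 26.0768
d((-9, -13), (-18, -14)) = 9.0554
d((-7, 17), (17, -11)) = 36.8782
d((-7, 17), (-18, -14)) = 32.8938
d((17, -11), (-18, -14)) = 35.1283

Closest pair: (-13, 16) and (-7, 17) with distance 6.0828

The closest pair is (-13, 16) and (-7, 17) with Euclidean distance 6.0828. For 10 points, brute-force pairwise comparison is shown above. For large n, the divide-and-conquer algorithm (sort by x, recurse on halves, check the dividing strip) achieves O(n log n).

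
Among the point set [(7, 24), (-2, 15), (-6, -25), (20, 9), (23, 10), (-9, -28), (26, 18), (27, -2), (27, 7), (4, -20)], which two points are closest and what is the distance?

Computing all pairwise distances among 10 points:

d((7, 24), (-2, 15)) = 12.7279
d((7, 24), (-6, -25)) = 50.6952
d((7, 24), (20, 9)) = 19.8494
d((7, 24), (23, 10)) = 21.2603
d((7, 24), (-9, -28)) = 54.4059
d((7, 24), (26, 18)) = 19.9249
d((7, 24), (27, -2)) = 32.8024
d((7, 24), (27, 7)) = 26.2488
d((7, 24), (4, -20)) = 44.1022
d((-2, 15), (-6, -25)) = 40.1995
d((-2, 15), (20, 9)) = 22.8035
d((-2, 15), (23, 10)) = 25.4951
d((-2, 15), (-9, -28)) = 43.566
d((-2, 15), (26, 18)) = 28.1603
d((-2, 15), (27, -2)) = 33.6155
d((-2, 15), (27, 7)) = 30.0832
d((-2, 15), (4, -20)) = 35.5106
d((-6, -25), (20, 9)) = 42.8019
d((-6, -25), (23, 10)) = 45.4533
d((-6, -25), (-9, -28)) = 4.2426
d((-6, -25), (26, 18)) = 53.6004
d((-6, -25), (27, -2)) = 40.2244
d((-6, -25), (27, 7)) = 45.9674
d((-6, -25), (4, -20)) = 11.1803
d((20, 9), (23, 10)) = 3.1623 <-- minimum
d((20, 9), (-9, -28)) = 47.0106
d((20, 9), (26, 18)) = 10.8167
d((20, 9), (27, -2)) = 13.0384
d((20, 9), (27, 7)) = 7.2801
d((20, 9), (4, -20)) = 33.121
d((23, 10), (-9, -28)) = 49.679
d((23, 10), (26, 18)) = 8.544
d((23, 10), (27, -2)) = 12.6491
d((23, 10), (27, 7)) = 5.0
d((23, 10), (4, -20)) = 35.5106
d((-9, -28), (26, 18)) = 57.8014
d((-9, -28), (27, -2)) = 44.4072
d((-9, -28), (27, 7)) = 50.2096
d((-9, -28), (4, -20)) = 15.2643
d((26, 18), (27, -2)) = 20.025
d((26, 18), (27, 7)) = 11.0454
d((26, 18), (4, -20)) = 43.909
d((27, -2), (27, 7)) = 9.0
d((27, -2), (4, -20)) = 29.2062
d((27, 7), (4, -20)) = 35.4683

Closest pair: (20, 9) and (23, 10) with distance 3.1623

The closest pair is (20, 9) and (23, 10) with Euclidean distance 3.1623. For 10 points, brute-force pairwise comparison is shown above. For large n, the divide-and-conquer algorithm (sort by x, recurse on halves, check the dividing strip) achieves O(n log n).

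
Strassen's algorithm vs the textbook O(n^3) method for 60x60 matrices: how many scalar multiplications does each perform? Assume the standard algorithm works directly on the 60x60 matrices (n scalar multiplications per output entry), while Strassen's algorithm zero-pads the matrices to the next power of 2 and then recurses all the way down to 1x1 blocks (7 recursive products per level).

Matrix multiplication for 60x60 matrices:

Strassen's algorithm requires power-of-2 dimensions. Pad 60x60 to 64x64 (next power of 2).

Standard algorithm: 60^3 = 216000 multiplications
Strassen's algorithm: 7^(log2(64)) = 7^6 = 117649 multiplications
Savings: 216000 - 117649 = 98351 multiplications

Standard: 216000 multiplications (60^3). Strassen: 117649 multiplications (7^6, after padding to 64x64). Strassen reduces 8 recursive multiplications to 7 at each level.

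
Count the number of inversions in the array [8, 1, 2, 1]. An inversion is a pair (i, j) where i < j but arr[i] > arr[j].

Finding inversions in [8, 1, 2, 1]:

(0, 1): arr[0]=8 > arr[1]=1
(0, 2): arr[0]=8 > arr[2]=2
(0, 3): arr[0]=8 > arr[3]=1
(2, 3): arr[2]=2 > arr[3]=1

Total inversions: 4

The array has 4 inversion(s): (0,1), (0,2), (0,3), (2,3). Each pair (i,j) satisfies i < j and arr[i] > arr[j].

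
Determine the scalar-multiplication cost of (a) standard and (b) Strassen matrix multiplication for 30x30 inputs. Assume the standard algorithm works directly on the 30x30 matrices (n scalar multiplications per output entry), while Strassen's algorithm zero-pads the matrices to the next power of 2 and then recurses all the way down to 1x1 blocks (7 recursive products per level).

Matrix multiplication for 30x30 matrices:

Strassen's algorithm requires power-of-2 dimensions. Pad 30x30 to 32x32 (next power of 2).

Standard algorithm: 30^3 = 27000 multiplications
Strassen's algorithm: 7^(log2(32)) = 7^5 = 16807 multiplications
Savings: 27000 - 16807 = 10193 multiplications

Standard: 27000 multiplications (30^3). Strassen: 16807 multiplications (7^5, after padding to 32x32). Strassen reduces 8 recursive multiplications to 7 at each level.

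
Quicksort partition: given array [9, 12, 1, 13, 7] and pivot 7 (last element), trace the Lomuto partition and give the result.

Lomuto partition with pivot = 7:

Initial array: [9, 12, 1, 13, 7]

arr[0]=9 > 7: no swap
arr[1]=12 > 7: no swap
arr[2]=1 <= 7: swap with position 0, array becomes [1, 12, 9, 13, 7]
arr[3]=13 > 7: no swap

Place pivot at position 1: [1, 7, 9, 13, 12]
Pivot position: 1

After partitioning with pivot 7, the array becomes [1, 7, 9, 13, 12]. The pivot is placed at index 1. All elements to the left of the pivot are <= 7, and all elements to the right are > 7.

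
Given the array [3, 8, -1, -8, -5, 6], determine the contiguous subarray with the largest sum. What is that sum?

Using Kadane's algorithm on [3, 8, -1, -8, -5, 6]:

Scanning through the array:
Position 1 (value 8): max_ending_here = 11, max_so_far = 11
Position 2 (value -1): max_ending_here = 10, max_so_far = 11
Position 3 (value -8): max_ending_here = 2, max_so_far = 11
Position 4 (value -5): max_ending_here = -3, max_so_far = 11
Position 5 (value 6): max_ending_here = 6, max_so_far = 11

Maximum subarray: [3, 8]
Maximum sum: 11

The maximum subarray is [3, 8] with sum 11. This subarray runs from index 0 to index 1.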